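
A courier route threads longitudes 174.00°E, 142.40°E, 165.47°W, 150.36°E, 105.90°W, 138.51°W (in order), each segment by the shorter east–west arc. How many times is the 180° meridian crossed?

3

Leg 1: +174.00° → +142.40°, shortest Δλ = -31.6° (west) — does not cross 180°.
Leg 2: +142.40° → -165.47°, shortest Δλ = 52.13° (east) — crosses 180°.
Leg 3: -165.47° → +150.36°, shortest Δλ = -44.17° (west) — crosses 180°.
Leg 4: +150.36° → -105.90°, shortest Δλ = 103.74° (east) — crosses 180°.
Leg 5: -105.90° → -138.51°, shortest Δλ = -32.61° (west) — does not cross 180°.
Total crossings: 3.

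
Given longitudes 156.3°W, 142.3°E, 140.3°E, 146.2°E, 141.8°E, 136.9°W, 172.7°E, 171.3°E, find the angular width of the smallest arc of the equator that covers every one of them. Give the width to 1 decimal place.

82.8°

Sort the longitudes: -156.3°, -136.9°, +140.3°, +141.8°, +142.3°, +146.2°, +171.3°, +172.7°.
Eastward gaps between consecutive values (wrapping around): 19.4°, 277.2°, 1.5°, 0.5°, 3.9°, 25.1°, 1.4°, 31.0°.
Largest gap = 277.2° ⇒ minimal covering band is its complement: 360° − 277.2° = 82.8°.
Band runs from +140.3° eastward to -136.9°, crossing the antimeridian.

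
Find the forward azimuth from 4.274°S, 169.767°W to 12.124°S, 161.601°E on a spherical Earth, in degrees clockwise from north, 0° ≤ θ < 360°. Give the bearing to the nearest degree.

Δλ = 161.601 − -169.767 = 331.368°; wrapped into (−180°, 180°]: -28.632°.
θ = atan2( sin Δλ · cos φ₂ , cos φ₁ · sin φ₂ − sin φ₁ · cos φ₂ · cos Δλ )
  = atan2(-0.46849, -0.14549) = -107.252° → normalised to [0°, 360°): 252.748°.

253°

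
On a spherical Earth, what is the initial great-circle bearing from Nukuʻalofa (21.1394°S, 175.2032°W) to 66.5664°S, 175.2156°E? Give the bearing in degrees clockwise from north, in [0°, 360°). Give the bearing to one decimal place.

185.3°

Δλ = 175.2156 − -175.2032 = 350.4188°; wrapped into (−180°, 180°]: -9.5812°.
θ = atan2( sin Δλ · cos φ₂ , cos φ₁ · sin φ₂ − sin φ₁ · cos φ₂ · cos Δλ )
  = atan2(-0.06619, -0.71436) = -174.706° → normalised to [0°, 360°): 185.294°.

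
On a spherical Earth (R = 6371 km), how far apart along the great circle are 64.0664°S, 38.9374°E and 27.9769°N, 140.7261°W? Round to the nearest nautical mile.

Δλ = -140.7261 − 38.9374 = -179.6635°.
Δφ = 27.9769 − -64.0664 = 92.0433°.
a = sin²(Δφ/2) + cos φ₁ · cos φ₂ · sin²(Δλ/2) = 0.904046.
c = 2·atan2(√a, √(1−a)) = 2.51170 rad → d = 6371·c ≈ 16002.05 km ≈ 8640.41 nmi.

8640 nmi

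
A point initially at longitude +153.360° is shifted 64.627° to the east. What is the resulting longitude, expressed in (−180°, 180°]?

Start at +153.360°; shift +64.627° → +217.987°.
+217.987° lies outside (−180°, 180°]; subtract 360° → -142.013°.

-142.013°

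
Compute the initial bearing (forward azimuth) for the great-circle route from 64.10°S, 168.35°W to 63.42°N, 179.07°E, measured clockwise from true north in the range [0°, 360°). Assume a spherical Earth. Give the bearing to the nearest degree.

Δλ = 179.07 − -168.35 = 347.42°; wrapped into (−180°, 180°]: -12.58°.
θ = atan2( sin Δλ · cos φ₂ , cos φ₁ · sin φ₂ − sin φ₁ · cos φ₂ · cos Δλ )
  = atan2(-0.09746, 0.78348) = -7.090° → normalised to [0°, 360°): 352.910°.

353°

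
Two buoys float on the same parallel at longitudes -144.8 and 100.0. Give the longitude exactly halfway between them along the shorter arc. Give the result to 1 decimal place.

Signed shortest Δλ from -144.8° to +100.0° is -115.2°.
Midpoint longitude = -144.8° + (-115.2°)/2 = -144.8° − 57.6° = -202.4°.
Normalise into (−180°, 180°]: +157.6°.
(The naïve average (-144.8 + +100.0)/2 = -22.4° is on the wrong side of the globe.)

+157.6°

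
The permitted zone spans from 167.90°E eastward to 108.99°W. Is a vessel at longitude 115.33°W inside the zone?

Yes

Band width going east from +167.90° to -108.99°: ((-108.99 − 167.90) mod 360) = 83.11°.
Offset of -115.33° east of the west edge: ((-115.33 − 167.90) mod 360) = 76.77°.
76.77° ≤ 83.11° ⇒ inside.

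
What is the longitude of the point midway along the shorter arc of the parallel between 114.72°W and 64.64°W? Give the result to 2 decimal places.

Signed shortest Δλ from -114.72° to -64.64° is +50.08°.
Midpoint longitude = -114.72° + (+50.08°)/2 = -114.72° + 25.04° = -89.68°.

89.68°W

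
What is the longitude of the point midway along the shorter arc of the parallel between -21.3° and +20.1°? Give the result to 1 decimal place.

Signed shortest Δλ from -21.3° to +20.1° is +41.4°.
Midpoint longitude = -21.3° + (+41.4°)/2 = -21.3° + 20.7° = -0.6°.

-0.6°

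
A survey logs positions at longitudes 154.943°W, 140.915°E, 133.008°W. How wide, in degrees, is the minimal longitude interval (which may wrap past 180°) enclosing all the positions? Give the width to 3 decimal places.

86.077°

Sort the longitudes: -154.943°, -133.008°, +140.915°.
Eastward gaps between consecutive values (wrapping around): 21.935°, 273.923°, 64.142°.
Largest gap = 273.923° ⇒ minimal covering band is its complement: 360° − 273.923° = 86.077°.
Band runs from +140.915° eastward to -133.008°, crossing the antimeridian.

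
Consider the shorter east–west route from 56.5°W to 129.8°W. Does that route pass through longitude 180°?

Signed shortest Δλ = ((-129.8 − -56.5 + 180) mod 360) − 180 = -73.3°.
Going west by 73.3° from -56.5° reaches -129.8° without touching 180°.

No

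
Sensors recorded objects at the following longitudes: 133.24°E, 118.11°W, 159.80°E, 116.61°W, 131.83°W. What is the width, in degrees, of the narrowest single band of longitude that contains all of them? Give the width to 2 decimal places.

Sort the longitudes: -131.83°, -118.11°, -116.61°, +133.24°, +159.80°.
Eastward gaps between consecutive values (wrapping around): 13.72°, 1.50°, 249.85°, 26.56°, 68.37°.
Largest gap = 249.85° ⇒ minimal covering band is its complement: 360° − 249.85° = 110.15°.
Band runs from +133.24° eastward to -116.61°, crossing the antimeridian.

110.15°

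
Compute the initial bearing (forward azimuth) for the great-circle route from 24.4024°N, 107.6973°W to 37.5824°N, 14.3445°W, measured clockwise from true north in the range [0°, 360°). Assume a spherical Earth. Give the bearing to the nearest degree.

54°

Δλ = -14.3445 − -107.6973 = 93.3528°.
θ = atan2( sin Δλ · cos φ₂ , cos φ₁ · sin φ₂ − sin φ₁ · cos φ₂ · cos Δλ )
  = atan2(0.79112, 0.57457) = 54.010° → normalised to [0°, 360°): 54.010°.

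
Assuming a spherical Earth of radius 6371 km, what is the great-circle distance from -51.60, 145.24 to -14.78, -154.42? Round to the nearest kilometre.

Δλ = -154.42 − 145.24 = -299.66°; wrapped into (−180°, 180°]: 60.34°.
Δφ = -14.78 − -51.60 = 36.82°.
a = sin²(Δφ/2) + cos φ₁ · cos φ₂ · sin²(Δλ/2) = 0.251434.
c = 2·atan2(√a, √(1−a)) = 1.05051 rad → d = 6371·c ≈ 6692.77 km.

6693 km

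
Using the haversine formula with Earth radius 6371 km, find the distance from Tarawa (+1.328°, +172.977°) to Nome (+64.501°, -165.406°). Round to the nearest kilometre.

7239 km

Δλ = -165.406 − 172.977 = -338.383°; wrapped into (−180°, 180°]: 21.617°.
Δφ = 64.501 − 1.328 = 63.173°.
a = sin²(Δφ/2) + cos φ₁ · cos φ₂ · sin²(Δλ/2) = 0.289486.
c = 2·atan2(√a, √(1−a)) = 1.13622 rad → d = 6371·c ≈ 7238.84 km.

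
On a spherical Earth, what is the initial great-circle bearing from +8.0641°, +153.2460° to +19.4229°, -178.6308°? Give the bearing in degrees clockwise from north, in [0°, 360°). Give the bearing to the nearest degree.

Δλ = -178.6308 − 153.2460 = -331.8768°; wrapped into (−180°, 180°]: 28.1232°.
θ = atan2( sin Δλ · cos φ₂ , cos φ₁ · sin φ₂ − sin φ₁ · cos φ₂ · cos Δλ )
  = atan2(0.44454, 0.21257) = 64.444° → normalised to [0°, 360°): 64.444°.

64°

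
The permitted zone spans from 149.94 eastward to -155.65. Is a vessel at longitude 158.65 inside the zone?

Yes

Band width going east from +149.94° to -155.65°: ((-155.65 − 149.94) mod 360) = 54.41°.
Offset of +158.65° east of the west edge: ((158.65 − 149.94) mod 360) = 8.71°.
8.71° ≤ 54.41° ⇒ inside.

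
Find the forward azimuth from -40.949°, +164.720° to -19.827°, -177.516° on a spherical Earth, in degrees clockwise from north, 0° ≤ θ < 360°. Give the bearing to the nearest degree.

Δλ = -177.516 − 164.720 = -342.236°; wrapped into (−180°, 180°]: 17.764°.
θ = atan2( sin Δλ · cos φ₂ , cos φ₁ · sin φ₂ − sin φ₁ · cos φ₂ · cos Δλ )
  = atan2(0.28701, 0.33096) = 40.932° → normalised to [0°, 360°): 40.932°.

41°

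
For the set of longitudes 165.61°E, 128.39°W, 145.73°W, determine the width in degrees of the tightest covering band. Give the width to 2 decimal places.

66.00°

Sort the longitudes: -145.73°, -128.39°, +165.61°.
Eastward gaps between consecutive values (wrapping around): 17.34°, 294.00°, 48.66°.
Largest gap = 294.00° ⇒ minimal covering band is its complement: 360° − 294.00° = 66.00°.
Band runs from +165.61° eastward to -128.39°, crossing the antimeridian.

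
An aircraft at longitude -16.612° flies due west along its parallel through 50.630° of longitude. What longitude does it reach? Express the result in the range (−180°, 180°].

Start at -16.612°; shift −50.630° → -67.242°.
-67.242° already lies in (−180°, 180°].

-67.242°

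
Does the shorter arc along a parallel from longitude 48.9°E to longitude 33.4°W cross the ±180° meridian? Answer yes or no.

Signed shortest Δλ = ((-33.4 − 48.9 + 180) mod 360) − 180 = -82.3°.
Going west by 82.3° from +48.9° reaches -33.4° without touching 180°.

No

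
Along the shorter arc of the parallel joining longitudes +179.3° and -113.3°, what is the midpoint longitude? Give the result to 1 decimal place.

-147.0°

Signed shortest Δλ from +179.3° to -113.3° is +67.4°.
Midpoint longitude = +179.3° + (+67.4°)/2 = +179.3° + 33.7° = +213.0°.
Normalise into (−180°, 180°]: -147.0°.
(The naïve average (+179.3 + -113.3)/2 = 33.0° is on the wrong side of the globe.)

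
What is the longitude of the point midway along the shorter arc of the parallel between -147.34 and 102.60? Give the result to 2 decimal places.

Signed shortest Δλ from -147.34° to +102.60° is -110.06°.
Midpoint longitude = -147.34° + (-110.06°)/2 = -147.34° − 55.03° = -202.37°.
Normalise into (−180°, 180°]: +157.63°.
(The naïve average (-147.34 + +102.60)/2 = -22.37° is on the wrong side of the globe.)

+157.63°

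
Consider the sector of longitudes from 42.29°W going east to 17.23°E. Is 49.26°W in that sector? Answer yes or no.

Band width going east from -42.29° to +17.23°: ((17.23 − -42.29) mod 360) = 59.52°.
Offset of -49.26° east of the west edge: ((-49.26 − -42.29) mod 360) = 353.03°.
353.03° > 59.52° ⇒ outside.

No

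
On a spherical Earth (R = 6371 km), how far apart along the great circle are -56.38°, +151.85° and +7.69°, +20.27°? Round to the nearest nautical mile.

Δλ = 20.27 − 151.85 = -131.58°.
Δφ = 7.69 − -56.38 = 64.07°.
a = sin²(Δφ/2) + cos φ₁ · cos φ₂ · sin²(Δλ/2) = 0.737792.
c = 2·atan2(√a, √(1−a)) = 2.06643 rad → d = 6371·c ≈ 13165.19 km ≈ 7108.64 nmi.

7109 nmi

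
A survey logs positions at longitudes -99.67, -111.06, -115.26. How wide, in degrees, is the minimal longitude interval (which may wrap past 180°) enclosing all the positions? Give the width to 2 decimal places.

15.59°

Sort the longitudes: -115.26°, -111.06°, -99.67°.
Eastward gaps between consecutive values (wrapping around): 4.20°, 11.39°, 344.41°.
Largest gap = 344.41° ⇒ minimal covering band is its complement: 360° − 344.41° = 15.59°.
Band runs from -115.26° eastward to -99.67°.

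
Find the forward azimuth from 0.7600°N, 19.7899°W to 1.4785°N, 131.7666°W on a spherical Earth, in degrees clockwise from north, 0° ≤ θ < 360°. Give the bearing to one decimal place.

271.9°

Δλ = -131.7666 − -19.7899 = -111.9767°.
θ = atan2( sin Δλ · cos φ₂ , cos φ₁ · sin φ₂ − sin φ₁ · cos φ₂ · cos Δλ )
  = atan2(-0.92703, 0.03076) = -88.099° → normalised to [0°, 360°): 271.901°.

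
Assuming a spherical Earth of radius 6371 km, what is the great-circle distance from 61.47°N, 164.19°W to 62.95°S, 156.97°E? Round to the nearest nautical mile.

Δλ = 156.97 − -164.19 = 321.16°; wrapped into (−180°, 180°]: -38.84°.
Δφ = -62.95 − 61.47 = -124.42°.
a = sin²(Δφ/2) + cos φ₁ · cos φ₂ · sin²(Δλ/2) = 0.806640.
c = 2·atan2(√a, √(1−a)) = 2.23100 rad → d = 6371·c ≈ 14213.71 km ≈ 7674.79 nmi.

7675 nmi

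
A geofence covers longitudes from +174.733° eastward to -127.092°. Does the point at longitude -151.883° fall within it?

Band width going east from +174.733° to -127.092°: ((-127.092 − 174.733) mod 360) = 58.175°.
Offset of -151.883° east of the west edge: ((-151.883 − 174.733) mod 360) = 33.384°.
33.384° ≤ 58.175° ⇒ inside.

Yes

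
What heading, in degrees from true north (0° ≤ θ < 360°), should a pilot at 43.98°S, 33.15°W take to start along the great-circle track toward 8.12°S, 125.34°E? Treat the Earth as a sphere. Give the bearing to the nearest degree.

Δλ = 125.34 − -33.15 = 158.49°.
θ = atan2( sin Δλ · cos φ₂ , cos φ₁ · sin φ₂ − sin φ₁ · cos φ₂ · cos Δλ )
  = atan2(0.36299, -0.74121) = 153.908° → normalised to [0°, 360°): 153.908°.

154°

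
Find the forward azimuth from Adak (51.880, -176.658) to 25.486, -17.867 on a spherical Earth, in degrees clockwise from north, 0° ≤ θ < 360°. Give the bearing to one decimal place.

19.4°

Δλ = -17.867 − -176.658 = 158.791°.
θ = atan2( sin Δλ · cos φ₂ , cos φ₁ · sin φ₂ − sin φ₁ · cos φ₂ · cos Δλ )
  = atan2(0.32657, 0.92769) = 19.393° → normalised to [0°, 360°): 19.393°.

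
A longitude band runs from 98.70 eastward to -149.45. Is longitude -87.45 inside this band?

Band width going east from +98.70° to -149.45°: ((-149.45 − 98.70) mod 360) = 111.85°.
Offset of -87.45° east of the west edge: ((-87.45 − 98.70) mod 360) = 173.85°.
173.85° > 111.85° ⇒ outside.

No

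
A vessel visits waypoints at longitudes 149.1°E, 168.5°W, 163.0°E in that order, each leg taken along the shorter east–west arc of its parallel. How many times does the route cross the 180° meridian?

Leg 1: +149.1° → -168.5°, shortest Δλ = 42.4° (east) — crosses 180°.
Leg 2: -168.5° → +163.0°, shortest Δλ = -28.5° (west) — crosses 180°.
Total crossings: 2.

2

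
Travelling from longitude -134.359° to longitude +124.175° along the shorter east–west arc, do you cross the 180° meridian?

Naïve |124.175 − -134.359| = 258.534° > 180°, so the shorter arc goes the other way round — across 180°.
Signed shortest Δλ = ((124.175 − -134.359 + 180) mod 360) − 180 = -101.466°.
Going west by 101.466° from -134.359° passes through 180° before reaching +124.175°.

Yes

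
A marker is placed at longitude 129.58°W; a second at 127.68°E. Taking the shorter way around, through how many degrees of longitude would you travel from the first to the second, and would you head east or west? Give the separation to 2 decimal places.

102.74° west

Raw difference: 127.68 − -129.58 = 257.26°.
Normalise into (−180°, 180°]: 257.26° − 360° = -102.74°.
Negative ⇒ the second point lies to the west; separation 102.74°.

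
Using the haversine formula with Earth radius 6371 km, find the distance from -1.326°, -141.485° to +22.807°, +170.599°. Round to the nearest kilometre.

5838 km

Δλ = 170.599 − -141.485 = 312.084°; wrapped into (−180°, 180°]: -47.916°.
Δφ = 22.807 − -1.326 = 24.133°.
a = sin²(Δφ/2) + cos φ₁ · cos φ₂ · sin²(Δλ/2) = 0.195658.
c = 2·atan2(√a, √(1−a)) = 0.91640 rad → d = 6371·c ≈ 5838.36 km.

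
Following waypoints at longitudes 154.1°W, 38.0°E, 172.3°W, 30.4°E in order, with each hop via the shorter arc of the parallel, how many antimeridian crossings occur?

Leg 1: -154.1° → +38.0°, shortest Δλ = -167.9° (west) — crosses 180°.
Leg 2: +38.0° → -172.3°, shortest Δλ = 149.7° (east) — crosses 180°.
Leg 3: -172.3° → +30.4°, shortest Δλ = -157.3° (west) — crosses 180°.
Total crossings: 3.

3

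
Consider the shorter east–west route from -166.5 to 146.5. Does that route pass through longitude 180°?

Naïve |146.5 − -166.5| = 313.0° > 180°, so the shorter arc goes the other way round — across 180°.
Signed shortest Δλ = ((146.5 − -166.5 + 180) mod 360) − 180 = -47.0°.
Going west by 47.0° from -166.5° passes through 180° before reaching +146.5°.

Yes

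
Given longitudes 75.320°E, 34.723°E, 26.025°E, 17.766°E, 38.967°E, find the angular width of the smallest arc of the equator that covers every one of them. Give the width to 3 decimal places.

57.554°

Sort the longitudes: +17.766°, +26.025°, +34.723°, +38.967°, +75.320°.
Eastward gaps between consecutive values (wrapping around): 8.259°, 8.698°, 4.244°, 36.353°, 302.446°.
Largest gap = 302.446° ⇒ minimal covering band is its complement: 360° − 302.446° = 57.554°.
Band runs from +17.766° eastward to +75.320°.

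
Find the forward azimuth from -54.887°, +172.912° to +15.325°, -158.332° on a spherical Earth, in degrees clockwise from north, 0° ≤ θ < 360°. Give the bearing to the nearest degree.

29°

Δλ = -158.332 − 172.912 = -331.244°; wrapped into (−180°, 180°]: 28.756°.
θ = atan2( sin Δλ · cos φ₂ , cos φ₁ · sin φ₂ − sin φ₁ · cos φ₂ · cos Δλ )
  = atan2(0.46397, 0.84366) = 28.809° → normalised to [0°, 360°): 28.809°.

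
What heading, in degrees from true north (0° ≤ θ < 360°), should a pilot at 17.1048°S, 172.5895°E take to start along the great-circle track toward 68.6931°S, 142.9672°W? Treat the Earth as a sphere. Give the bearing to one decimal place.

Δλ = -142.9672 − 172.5895 = -315.5567°; wrapped into (−180°, 180°]: 44.4433°.
θ = atan2( sin Δλ · cos φ₂ , cos φ₁ · sin φ₂ − sin φ₁ · cos φ₂ · cos Δλ )
  = atan2(0.25443, -0.81414) = 162.645° → normalised to [0°, 360°): 162.645°.

162.6°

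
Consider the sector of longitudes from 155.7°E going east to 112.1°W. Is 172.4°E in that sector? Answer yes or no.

Band width going east from +155.7° to -112.1°: ((-112.1 − 155.7) mod 360) = 92.2°.
Offset of +172.4° east of the west edge: ((172.4 − 155.7) mod 360) = 16.7°.
16.7° ≤ 92.2° ⇒ inside.

Yes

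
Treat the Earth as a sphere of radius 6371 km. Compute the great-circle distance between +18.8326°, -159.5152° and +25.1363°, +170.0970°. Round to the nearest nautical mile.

1730 nmi

Δλ = 170.0970 − -159.5152 = 329.6122°; wrapped into (−180°, 180°]: -30.3878°.
Δφ = 25.1363 − 18.8326 = 6.3037°.
a = sin²(Δφ/2) + cos φ₁ · cos φ₂ · sin²(Δλ/2) = 0.061878.
c = 2·atan2(√a, √(1−a)) = 0.50279 rad → d = 6371·c ≈ 3203.26 km ≈ 1729.62 nmi.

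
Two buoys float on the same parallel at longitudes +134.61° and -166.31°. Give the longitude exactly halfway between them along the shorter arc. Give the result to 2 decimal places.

Signed shortest Δλ from +134.61° to -166.31° is +59.08°.
Midpoint longitude = +134.61° + (+59.08°)/2 = +134.61° + 29.54° = +164.15°.
(The naïve average (+134.61 + -166.31)/2 = -15.85° is on the wrong side of the globe.)

+164.15°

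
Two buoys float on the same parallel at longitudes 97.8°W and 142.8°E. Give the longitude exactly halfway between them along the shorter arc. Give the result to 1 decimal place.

157.5°W

Signed shortest Δλ from -97.8° to +142.8° is -119.4°.
Midpoint longitude = -97.8° + (-119.4°)/2 = -97.8° − 59.7° = -157.5°.
(The naïve average (-97.8 + +142.8)/2 = 22.5° is on the wrong side of the globe.)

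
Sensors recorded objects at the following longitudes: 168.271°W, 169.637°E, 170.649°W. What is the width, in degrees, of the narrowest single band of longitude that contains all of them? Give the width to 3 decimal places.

22.092°

Sort the longitudes: -170.649°, -168.271°, +169.637°.
Eastward gaps between consecutive values (wrapping around): 2.378°, 337.908°, 19.714°.
Largest gap = 337.908° ⇒ minimal covering band is its complement: 360° − 337.908° = 22.092°.
Band runs from +169.637° eastward to -168.271°, crossing the antimeridian.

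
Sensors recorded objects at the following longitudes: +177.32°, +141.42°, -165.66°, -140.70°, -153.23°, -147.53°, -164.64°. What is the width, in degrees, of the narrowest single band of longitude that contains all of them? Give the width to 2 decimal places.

77.88°

Sort the longitudes: -165.66°, -164.64°, -153.23°, -147.53°, -140.70°, +141.42°, +177.32°.
Eastward gaps between consecutive values (wrapping around): 1.02°, 11.41°, 5.70°, 6.83°, 282.12°, 35.90°, 17.02°.
Largest gap = 282.12° ⇒ minimal covering band is its complement: 360° − 282.12° = 77.88°.
Band runs from +141.42° eastward to -140.70°, crossing the antimeridian.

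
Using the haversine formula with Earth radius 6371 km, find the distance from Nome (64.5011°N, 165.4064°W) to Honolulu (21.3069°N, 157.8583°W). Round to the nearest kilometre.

Δλ = -157.8583 − -165.4064 = 7.5481°.
Δφ = 21.3069 − 64.5011 = -43.1942°.
a = sin²(Δφ/2) + cos φ₁ · cos φ₂ · sin²(Δλ/2) = 0.137219.
c = 2·atan2(√a, √(1−a)) = 0.75894 rad → d = 6371·c ≈ 4835.24 km.

4835 km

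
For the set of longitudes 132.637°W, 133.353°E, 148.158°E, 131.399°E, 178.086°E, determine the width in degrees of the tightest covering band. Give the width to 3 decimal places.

Sort the longitudes: -132.637°, +131.399°, +133.353°, +148.158°, +178.086°.
Eastward gaps between consecutive values (wrapping around): 264.036°, 1.954°, 14.805°, 29.928°, 49.277°.
Largest gap = 264.036° ⇒ minimal covering band is its complement: 360° − 264.036° = 95.964°.
Band runs from +131.399° eastward to -132.637°, crossing the antimeridian.

95.964°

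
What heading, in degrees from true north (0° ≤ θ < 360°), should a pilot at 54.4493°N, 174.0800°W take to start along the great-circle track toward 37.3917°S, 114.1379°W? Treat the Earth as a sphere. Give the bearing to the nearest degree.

135°

Δλ = -114.1379 − -174.0800 = 59.9421°.
θ = atan2( sin Δλ · cos φ₂ , cos φ₁ · sin φ₂ − sin φ₁ · cos φ₂ · cos Δλ )
  = atan2(0.68766, -0.67685) = 134.546° → normalised to [0°, 360°): 134.546°.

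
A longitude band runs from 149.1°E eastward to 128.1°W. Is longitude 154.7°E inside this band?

Yes

Band width going east from +149.1° to -128.1°: ((-128.1 − 149.1) mod 360) = 82.8°.
Offset of +154.7° east of the west edge: ((154.7 − 149.1) mod 360) = 5.6°.
5.6° ≤ 82.8° ⇒ inside.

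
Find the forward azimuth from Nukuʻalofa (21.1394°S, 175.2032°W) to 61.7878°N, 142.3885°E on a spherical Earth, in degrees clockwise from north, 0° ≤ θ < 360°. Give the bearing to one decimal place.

Δλ = 142.3885 − -175.2032 = 317.5917°; wrapped into (−180°, 180°]: -42.4083°.
θ = atan2( sin Δλ · cos φ₂ , cos φ₁ · sin φ₂ − sin φ₁ · cos φ₂ · cos Δλ )
  = atan2(-0.31882, 0.94778) = -18.592° → normalised to [0°, 360°): 341.408°.

341.4°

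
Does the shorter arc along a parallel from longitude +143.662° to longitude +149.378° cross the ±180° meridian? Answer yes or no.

No

Signed shortest Δλ = ((149.378 − 143.662 + 180) mod 360) − 180 = 5.716°.
Going east by 5.716° from +143.662° reaches +149.378° without touching 180°.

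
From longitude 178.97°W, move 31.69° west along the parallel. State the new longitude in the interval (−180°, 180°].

149.34°E

Start at -178.97°; shift −31.69° → -210.66°.
-210.66° lies outside (−180°, 180°]; add 360° → +149.34°.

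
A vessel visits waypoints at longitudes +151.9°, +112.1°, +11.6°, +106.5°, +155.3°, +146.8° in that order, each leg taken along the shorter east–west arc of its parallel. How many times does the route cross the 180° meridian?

Leg 1: +151.9° → +112.1°, shortest Δλ = -39.8° (west) — does not cross 180°.
Leg 2: +112.1° → +11.6°, shortest Δλ = -100.5° (west) — does not cross 180°.
Leg 3: +11.6° → +106.5°, shortest Δλ = 94.9° (east) — does not cross 180°.
Leg 4: +106.5° → +155.3°, shortest Δλ = 48.8° (east) — does not cross 180°.
Leg 5: +155.3° → +146.8°, shortest Δλ = -8.5° (west) — does not cross 180°.
Total crossings: 0.

0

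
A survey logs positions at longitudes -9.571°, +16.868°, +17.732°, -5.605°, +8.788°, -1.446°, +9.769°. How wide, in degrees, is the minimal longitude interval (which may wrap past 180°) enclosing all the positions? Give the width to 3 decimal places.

27.303°

Sort the longitudes: -9.571°, -5.605°, -1.446°, +8.788°, +9.769°, +16.868°, +17.732°.
Eastward gaps between consecutive values (wrapping around): 3.966°, 4.159°, 10.234°, 0.981°, 7.099°, 0.864°, 332.697°.
Largest gap = 332.697° ⇒ minimal covering band is its complement: 360° − 332.697° = 27.303°.
Band runs from -9.571° eastward to +17.732°.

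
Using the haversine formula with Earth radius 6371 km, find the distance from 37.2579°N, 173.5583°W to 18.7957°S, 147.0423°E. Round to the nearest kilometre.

Δλ = 147.0423 − -173.5583 = 320.6006°; wrapped into (−180°, 180°]: -39.3994°.
Δφ = -18.7957 − 37.2579 = -56.0536°.
a = sin²(Δφ/2) + cos φ₁ · cos φ₂ · sin²(Δλ/2) = 0.306409.
c = 2·atan2(√a, √(1−a)) = 1.17322 rad → d = 6371·c ≈ 7474.60 km.

7475 km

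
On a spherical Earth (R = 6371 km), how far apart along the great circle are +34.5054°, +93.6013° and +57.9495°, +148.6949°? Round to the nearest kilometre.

4790 km

Δλ = 148.6949 − 93.6013 = 55.0936°.
Δφ = 57.9495 − 34.5054 = 23.4441°.
a = sin²(Δφ/2) + cos φ₁ · cos φ₂ · sin²(Δλ/2) = 0.134808.
c = 2·atan2(√a, √(1−a)) = 0.75191 rad → d = 6371·c ≈ 4790.43 km.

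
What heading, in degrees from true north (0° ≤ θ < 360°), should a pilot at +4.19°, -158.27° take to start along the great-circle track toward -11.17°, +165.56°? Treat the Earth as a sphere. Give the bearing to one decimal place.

246.6°

Δλ = 165.56 − -158.27 = 323.83°; wrapped into (−180°, 180°]: -36.17°.
θ = atan2( sin Δλ · cos φ₂ , cos φ₁ · sin φ₂ − sin φ₁ · cos φ₂ · cos Δλ )
  = atan2(-0.57900, -0.25107) = -113.443° → normalised to [0°, 360°): 246.557°.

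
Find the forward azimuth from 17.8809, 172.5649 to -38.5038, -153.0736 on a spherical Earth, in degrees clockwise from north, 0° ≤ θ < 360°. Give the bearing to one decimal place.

Δλ = -153.0736 − 172.5649 = -325.6385°; wrapped into (−180°, 180°]: 34.3615°.
θ = atan2( sin Δλ · cos φ₂ , cos φ₁ · sin φ₂ − sin φ₁ · cos φ₂ · cos Δλ )
  = atan2(0.44169, -0.79084) = 150.816° → normalised to [0°, 360°): 150.816°.

150.8°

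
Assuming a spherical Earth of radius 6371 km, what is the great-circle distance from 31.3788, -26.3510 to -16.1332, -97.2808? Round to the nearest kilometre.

Δλ = -97.2808 − -26.3510 = -70.9298°.
Δφ = -16.1332 − 31.3788 = -47.5120°.
a = sin²(Δφ/2) + cos φ₁ · cos φ₂ · sin²(Δλ/2) = 0.438365.
c = 2·atan2(√a, √(1−a)) = 1.44721 rad → d = 6371·c ≈ 9220.19 km.

9220 km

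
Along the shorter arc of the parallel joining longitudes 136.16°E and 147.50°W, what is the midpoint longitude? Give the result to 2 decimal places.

174.33°E

Signed shortest Δλ from +136.16° to -147.50° is +76.34°.
Midpoint longitude = +136.16° + (+76.34°)/2 = +136.16° + 38.17° = +174.33°.
(The naïve average (+136.16 + -147.50)/2 = -5.67° is on the wrong side of the globe.)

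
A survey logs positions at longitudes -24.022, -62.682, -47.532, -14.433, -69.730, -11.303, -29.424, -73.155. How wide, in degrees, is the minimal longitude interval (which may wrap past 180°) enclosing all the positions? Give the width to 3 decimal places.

Sort the longitudes: -73.155°, -69.730°, -62.682°, -47.532°, -29.424°, -24.022°, -14.433°, -11.303°.
Eastward gaps between consecutive values (wrapping around): 3.425°, 7.048°, 15.150°, 18.108°, 5.402°, 9.589°, 3.130°, 298.148°.
Largest gap = 298.148° ⇒ minimal covering band is its complement: 360° − 298.148° = 61.852°.
Band runs from -73.155° eastward to -11.303°.

61.852°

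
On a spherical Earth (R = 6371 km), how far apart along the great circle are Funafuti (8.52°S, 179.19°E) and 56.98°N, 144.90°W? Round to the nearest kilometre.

7984 km

Δλ = -144.90 − 179.19 = -324.09°; wrapped into (−180°, 180°]: 35.91°.
Δφ = 56.98 − -8.52 = 65.50°.
a = sin²(Δφ/2) + cos φ₁ · cos φ₂ · sin²(Δλ/2) = 0.343867.
c = 2·atan2(√a, √(1−a)) = 1.25322 rad → d = 6371·c ≈ 7984.26 km.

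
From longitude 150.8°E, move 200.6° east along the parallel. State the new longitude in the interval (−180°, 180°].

8.6°W

Start at +150.8°; shift +200.6° → +351.4°.
+351.4° lies outside (−180°, 180°]; subtract 360° → -8.6°.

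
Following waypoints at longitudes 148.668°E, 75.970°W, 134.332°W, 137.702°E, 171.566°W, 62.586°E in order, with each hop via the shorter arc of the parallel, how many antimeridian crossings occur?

4

Leg 1: +148.668° → -75.970°, shortest Δλ = 135.362° (east) — crosses 180°.
Leg 2: -75.970° → -134.332°, shortest Δλ = -58.362° (west) — does not cross 180°.
Leg 3: -134.332° → +137.702°, shortest Δλ = -87.966° (west) — crosses 180°.
Leg 4: +137.702° → -171.566°, shortest Δλ = 50.732° (east) — crosses 180°.
Leg 5: -171.566° → +62.586°, shortest Δλ = -125.848° (west) — crosses 180°.
Total crossings: 4.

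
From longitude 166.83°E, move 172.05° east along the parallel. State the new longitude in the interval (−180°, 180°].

21.12°W

Start at +166.83°; shift +172.05° → +338.88°.
+338.88° lies outside (−180°, 180°]; subtract 360° → -21.12°.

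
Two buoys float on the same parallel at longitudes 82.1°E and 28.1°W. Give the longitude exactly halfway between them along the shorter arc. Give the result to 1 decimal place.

Signed shortest Δλ from +82.1° to -28.1° is -110.2°.
Midpoint longitude = +82.1° + (-110.2°)/2 = +82.1° − 55.1° = +27.0°.

27.0°E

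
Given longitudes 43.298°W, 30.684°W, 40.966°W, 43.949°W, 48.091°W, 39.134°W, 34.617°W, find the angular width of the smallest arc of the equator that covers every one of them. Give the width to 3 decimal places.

Sort the longitudes: -48.091°, -43.949°, -43.298°, -40.966°, -39.134°, -34.617°, -30.684°.
Eastward gaps between consecutive values (wrapping around): 4.142°, 0.651°, 2.332°, 1.832°, 4.517°, 3.933°, 342.593°.
Largest gap = 342.593° ⇒ minimal covering band is its complement: 360° − 342.593° = 17.407°.
Band runs from -48.091° eastward to -30.684°.

17.407°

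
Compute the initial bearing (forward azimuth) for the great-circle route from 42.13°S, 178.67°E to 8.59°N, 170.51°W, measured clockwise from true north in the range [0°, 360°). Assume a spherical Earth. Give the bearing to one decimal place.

13.7°

Δλ = -170.51 − 178.67 = -349.18°; wrapped into (−180°, 180°]: 10.82°.
θ = atan2( sin Δλ · cos φ₂ , cos φ₁ · sin φ₂ − sin φ₁ · cos φ₂ · cos Δλ )
  = atan2(0.18562, 0.76227) = 13.686° → normalised to [0°, 360°): 13.686°.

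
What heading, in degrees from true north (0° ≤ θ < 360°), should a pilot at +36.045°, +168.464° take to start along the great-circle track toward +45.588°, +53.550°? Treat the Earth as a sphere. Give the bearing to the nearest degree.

320°

Δλ = 53.550 − 168.464 = -114.914°.
θ = atan2( sin Δλ · cos φ₂ , cos φ₁ · sin φ₂ − sin φ₁ · cos φ₂ · cos Δλ )
  = atan2(-0.63469, 0.75104) = -40.201° → normalised to [0°, 360°): 319.799°.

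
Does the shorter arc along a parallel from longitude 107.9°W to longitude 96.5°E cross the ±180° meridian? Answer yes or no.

Naïve |96.5 − -107.9| = 204.4° > 180°, so the shorter arc goes the other way round — across 180°.
Signed shortest Δλ = ((96.5 − -107.9 + 180) mod 360) − 180 = -155.6°.
Going west by 155.6° from -107.9° passes through 180° before reaching +96.5°.

Yes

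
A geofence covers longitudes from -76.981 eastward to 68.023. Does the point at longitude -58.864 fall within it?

Band width going east from -76.981° to +68.023°: ((68.023 − -76.981) mod 360) = 145.004°.
Offset of -58.864° east of the west edge: ((-58.864 − -76.981) mod 360) = 18.117°.
18.117° ≤ 145.004° ⇒ inside.

Yes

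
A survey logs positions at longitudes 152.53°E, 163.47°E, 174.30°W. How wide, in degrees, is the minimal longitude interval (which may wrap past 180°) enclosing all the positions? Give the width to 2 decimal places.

33.17°

Sort the longitudes: -174.30°, +152.53°, +163.47°.
Eastward gaps between consecutive values (wrapping around): 326.83°, 10.94°, 22.23°.
Largest gap = 326.83° ⇒ minimal covering band is its complement: 360° − 326.83° = 33.17°.
Band runs from +152.53° eastward to -174.30°, crossing the antimeridian.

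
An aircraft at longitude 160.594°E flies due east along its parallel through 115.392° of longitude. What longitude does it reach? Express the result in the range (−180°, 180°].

Start at +160.594°; shift +115.392° → +275.986°.
+275.986° lies outside (−180°, 180°]; subtract 360° → -84.014°.

84.014°W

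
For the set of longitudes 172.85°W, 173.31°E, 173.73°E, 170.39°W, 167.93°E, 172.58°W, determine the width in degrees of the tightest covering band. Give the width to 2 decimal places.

21.68°

Sort the longitudes: -172.85°, -172.58°, -170.39°, +167.93°, +173.31°, +173.73°.
Eastward gaps between consecutive values (wrapping around): 0.27°, 2.19°, 338.32°, 5.38°, 0.42°, 13.42°.
Largest gap = 338.32° ⇒ minimal covering band is its complement: 360° − 338.32° = 21.68°.
Band runs from +167.93° eastward to -170.39°, crossing the antimeridian.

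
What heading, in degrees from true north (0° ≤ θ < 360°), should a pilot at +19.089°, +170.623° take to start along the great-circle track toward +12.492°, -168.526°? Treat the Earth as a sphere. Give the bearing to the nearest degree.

Δλ = -168.526 − 170.623 = -339.149°; wrapped into (−180°, 180°]: 20.851°.
θ = atan2( sin Δλ · cos φ₂ , cos φ₁ · sin φ₂ − sin φ₁ · cos φ₂ · cos Δλ )
  = atan2(0.34751, -0.09397) = 105.132° → normalised to [0°, 360°): 105.132°.

105°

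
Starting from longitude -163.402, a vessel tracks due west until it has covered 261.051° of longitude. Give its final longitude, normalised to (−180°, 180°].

Start at -163.402°; shift −261.051° → -424.453°.
-424.453° lies outside (−180°, 180°]; add 360° → -64.453°.

-64.453°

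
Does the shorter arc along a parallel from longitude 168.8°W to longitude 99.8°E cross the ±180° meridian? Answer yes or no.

Naïve |99.8 − -168.8| = 268.6° > 180°, so the shorter arc goes the other way round — across 180°.
Signed shortest Δλ = ((99.8 − -168.8 + 180) mod 360) − 180 = -91.4°.
Going west by 91.4° from -168.8° passes through 180° before reaching +99.8°.

Yes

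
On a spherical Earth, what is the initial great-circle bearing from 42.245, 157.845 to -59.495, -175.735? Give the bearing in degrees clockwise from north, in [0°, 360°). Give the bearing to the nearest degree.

Δλ = -175.735 − 157.845 = -333.580°; wrapped into (−180°, 180°]: 26.420°.
θ = atan2( sin Δλ · cos φ₂ , cos φ₁ · sin φ₂ − sin φ₁ · cos φ₂ · cos Δλ )
  = atan2(0.22586, -0.94344) = 166.537° → normalised to [0°, 360°): 166.537°.

167°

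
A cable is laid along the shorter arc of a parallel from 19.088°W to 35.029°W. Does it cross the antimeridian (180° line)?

Signed shortest Δλ = ((-35.029 − -19.088 + 180) mod 360) − 180 = -15.941°.
Going west by 15.941° from -19.088° reaches -35.029° without touching 180°.

No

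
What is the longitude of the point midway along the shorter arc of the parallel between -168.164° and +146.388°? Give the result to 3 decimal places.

+169.112°

Signed shortest Δλ from -168.164° to +146.388° is -45.448°.
Midpoint longitude = -168.164° + (-45.448°)/2 = -168.164° − 22.724° = -190.888°.
Normalise into (−180°, 180°]: +169.112°.
(The naïve average (-168.164 + +146.388)/2 = -10.888° is on the wrong side of the globe.)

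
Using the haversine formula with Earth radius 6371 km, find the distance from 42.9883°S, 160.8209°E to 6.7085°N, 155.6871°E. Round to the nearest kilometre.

Δλ = 155.6871 − 160.8209 = -5.1338°.
Δφ = 6.7085 − -42.9883 = 49.6968°.
a = sin²(Δφ/2) + cos φ₁ · cos φ₂ · sin²(Δλ/2) = 0.178041.
c = 2·atan2(√a, √(1−a)) = 0.87119 rad → d = 6371·c ≈ 5550.34 km.

5550 km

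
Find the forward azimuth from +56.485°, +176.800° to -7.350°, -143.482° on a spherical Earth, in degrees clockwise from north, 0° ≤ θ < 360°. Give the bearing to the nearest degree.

Δλ = -143.482 − 176.800 = -320.282°; wrapped into (−180°, 180°]: 39.718°.
θ = atan2( sin Δλ · cos φ₂ , cos φ₁ · sin φ₂ − sin φ₁ · cos φ₂ · cos Δλ )
  = atan2(0.63376, -0.70668) = 138.114° → normalised to [0°, 360°): 138.114°.

138°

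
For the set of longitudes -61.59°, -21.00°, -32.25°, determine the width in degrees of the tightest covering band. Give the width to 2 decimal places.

40.59°

Sort the longitudes: -61.59°, -32.25°, -21.00°.
Eastward gaps between consecutive values (wrapping around): 29.34°, 11.25°, 319.41°.
Largest gap = 319.41° ⇒ minimal covering band is its complement: 360° − 319.41° = 40.59°.
Band runs from -61.59° eastward to -21.00°.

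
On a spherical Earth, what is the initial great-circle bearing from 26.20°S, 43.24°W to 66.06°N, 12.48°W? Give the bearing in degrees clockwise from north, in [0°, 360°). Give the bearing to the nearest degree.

Δλ = -12.48 − -43.24 = 30.76°.
θ = atan2( sin Δλ · cos φ₂ , cos φ₁ · sin φ₂ − sin φ₁ · cos φ₂ · cos Δλ )
  = atan2(0.20753, 0.97402) = 12.028° → normalised to [0°, 360°): 12.028°.

12°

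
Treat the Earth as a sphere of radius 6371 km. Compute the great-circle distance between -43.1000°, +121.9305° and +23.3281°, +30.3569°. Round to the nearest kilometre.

11875 km

Δλ = 30.3569 − 121.9305 = -91.5736°.
Δφ = 23.3281 − -43.1000 = 66.4281°.
a = sin²(Δφ/2) + cos φ₁ · cos φ₂ · sin²(Δλ/2) = 0.644493.
c = 2·atan2(√a, √(1−a)) = 1.86396 rad → d = 6371·c ≈ 11875.31 km.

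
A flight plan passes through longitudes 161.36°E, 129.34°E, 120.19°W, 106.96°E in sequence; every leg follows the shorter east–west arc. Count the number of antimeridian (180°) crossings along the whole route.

Leg 1: +161.36° → +129.34°, shortest Δλ = -32.02° (west) — does not cross 180°.
Leg 2: +129.34° → -120.19°, shortest Δλ = 110.47° (east) — crosses 180°.
Leg 3: -120.19° → +106.96°, shortest Δλ = -132.85° (west) — crosses 180°.
Total crossings: 2.

2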